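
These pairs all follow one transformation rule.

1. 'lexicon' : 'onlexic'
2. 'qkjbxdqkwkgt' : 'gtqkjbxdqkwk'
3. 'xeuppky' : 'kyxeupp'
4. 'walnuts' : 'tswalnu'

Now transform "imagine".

What's happening: move the last 2 characters to the front (rotate right by 2).
On "imagine" that produces "neimagi".

neimagi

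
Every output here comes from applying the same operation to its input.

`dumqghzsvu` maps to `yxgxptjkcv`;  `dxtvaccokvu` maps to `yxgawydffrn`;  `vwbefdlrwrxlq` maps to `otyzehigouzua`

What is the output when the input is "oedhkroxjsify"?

ibrhgknuramvl

The rule is to move the last 2 characters to the front (rotate right by 2), then shift every letter 3 places forward in the alphabet (wrapping around).
On "oedhkroxjsify": the first step gives "fyoedhkroxjsi", and the second then gives "ibrhgknuramvl".
(Check on "dxtvaccokvu": → "vudxtvaccok" → "yxgawydffrn" ✓)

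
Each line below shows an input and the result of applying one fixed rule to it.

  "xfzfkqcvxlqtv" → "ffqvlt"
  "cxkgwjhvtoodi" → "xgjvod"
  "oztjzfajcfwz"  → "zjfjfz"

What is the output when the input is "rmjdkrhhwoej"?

What's happening: keep every other character starting from the second (positions 2nd, 4th, 6th, ...).
Applying that to "rmjdkrhhwoej" gives "mdrhoj".

mdrhoj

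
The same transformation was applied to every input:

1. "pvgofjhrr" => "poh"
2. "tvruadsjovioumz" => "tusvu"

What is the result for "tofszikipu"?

The rule is to keep one character in every 3, starting at position 1 (positions 1st, 4th, 7th, ...).
On "tofszikipu" that produces "tsku".

tsku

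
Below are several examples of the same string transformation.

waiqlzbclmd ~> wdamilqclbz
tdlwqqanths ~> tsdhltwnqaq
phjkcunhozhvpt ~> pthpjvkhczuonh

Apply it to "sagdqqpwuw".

The transformation: take characters alternately from the front and the back (1st, last, 2nd, 2nd-last, ...).
"sagdqqpwuw" → "swaugwdpqq".

swaugwdpqq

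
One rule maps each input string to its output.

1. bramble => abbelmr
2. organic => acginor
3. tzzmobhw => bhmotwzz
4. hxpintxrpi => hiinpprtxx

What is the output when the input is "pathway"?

The rule is to sort the characters into alphabetical order.
For "pathway" the result is "aahptwy".

aahptwy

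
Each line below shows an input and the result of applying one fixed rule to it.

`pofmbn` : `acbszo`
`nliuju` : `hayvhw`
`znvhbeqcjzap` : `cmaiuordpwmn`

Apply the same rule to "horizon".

aubevmb

Each output is the input with this applied: move the last character to the front, then shift every letter 13 places forward in the alphabet (wrapping around) — i.e. ROT13.
On "horizon": the first step gives "nhorizo", and the second then gives "aubevmb".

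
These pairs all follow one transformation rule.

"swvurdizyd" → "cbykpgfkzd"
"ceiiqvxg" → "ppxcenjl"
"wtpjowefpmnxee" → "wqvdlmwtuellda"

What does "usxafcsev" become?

Looking at the pairs, the operation is to move the first 2 characters to the end (rotate left by 2), then shift every letter 7 places forward in the alphabet (wrapping around).
Applying both steps to "usxafcsev": "xafcsevus", then "ehmjzlcbz".

ehmjzlcbz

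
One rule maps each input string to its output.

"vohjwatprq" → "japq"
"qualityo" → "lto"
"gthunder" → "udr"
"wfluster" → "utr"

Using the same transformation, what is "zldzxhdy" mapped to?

zhy

In each case the input is transformed by: delete the first 3 characters, then keep every other character starting from the first (positions 1st, 3rd, 5th, ...).
Working it through for "zldzxhdy": intermediate "zxhdy", final "zhy".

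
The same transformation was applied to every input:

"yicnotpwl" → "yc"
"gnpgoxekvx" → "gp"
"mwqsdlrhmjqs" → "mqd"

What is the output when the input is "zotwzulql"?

Rule — keep every other character starting from the first (positions 1st, 3rd, 5th, ...), then delete the last 3 characters.
On "zotwzulql": the first step gives "ztzll", and the second then gives "zt".

zt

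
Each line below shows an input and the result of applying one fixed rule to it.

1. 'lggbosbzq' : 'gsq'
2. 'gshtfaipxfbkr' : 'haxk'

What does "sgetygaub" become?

The rule is to keep one character in every 3, starting at position 3 (positions 3rd, 6th, 9th, ...).
Doing the same to "sgetygaub": "egb".

egb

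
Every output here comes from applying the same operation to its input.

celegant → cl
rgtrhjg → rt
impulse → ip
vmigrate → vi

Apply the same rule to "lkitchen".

li

The transformation: keep every other character starting from the first (positions 1st, 3rd, 5th, ...), then keep only the first 2 characters.
Starting from "lkitchen": after the first operation, "lice"; after the second, "li".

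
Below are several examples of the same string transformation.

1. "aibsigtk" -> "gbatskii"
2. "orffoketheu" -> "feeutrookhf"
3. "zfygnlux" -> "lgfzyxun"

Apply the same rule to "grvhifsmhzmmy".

hgfzyvsrmmmih

The transformation: sort the characters into reverse alphabetical order, then move the last 3 characters to the front (rotate right by 3).
Starting from "grvhifsmhzmmy": after the first operation, "zyvsrmmmihhgf"; after the second, "hgfzyvsrmmmih".
(Check on "zfygnlux": → "zyxunlgf" → "lgfzyxun" ✓)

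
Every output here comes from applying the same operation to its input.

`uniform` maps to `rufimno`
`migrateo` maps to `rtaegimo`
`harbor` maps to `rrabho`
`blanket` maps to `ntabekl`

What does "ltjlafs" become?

stafjll

Looking at the pairs, the operation is to sort the characters into alphabetical order, then move the last 2 characters to the front (rotate right by 2).
Applying both steps to "ltjlafs": "afjllst", then "stafjll".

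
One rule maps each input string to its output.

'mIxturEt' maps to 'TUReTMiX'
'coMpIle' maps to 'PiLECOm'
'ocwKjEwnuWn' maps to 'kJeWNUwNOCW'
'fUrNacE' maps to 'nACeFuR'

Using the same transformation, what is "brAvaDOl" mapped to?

VAdoLBRa

The transformation: flip the case of every letter, then move the first 3 characters to the end (rotate left by 3).
For "brAvaDOl", step one produces "BRaVAdoL"; step two turns that into "VAdoLBRa".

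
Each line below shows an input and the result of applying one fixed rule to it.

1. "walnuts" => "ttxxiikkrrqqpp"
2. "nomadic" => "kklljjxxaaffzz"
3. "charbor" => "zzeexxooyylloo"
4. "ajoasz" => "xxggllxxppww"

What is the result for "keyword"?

hhbbvvttllooaa

What's happening: shift every letter 3 places backward in the alphabet (wrapping around), then double every character.
So "keyword" becomes "hhbbvvttllooaa".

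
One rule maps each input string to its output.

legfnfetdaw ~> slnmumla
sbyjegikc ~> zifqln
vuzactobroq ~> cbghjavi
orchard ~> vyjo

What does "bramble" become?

What's happening: delete the last 3 characters, then shift every letter 7 places forward in the alphabet (wrapping around).
For "bramble", step one produces "bram"; step two turns that into "iyht".
(Check on "legfnfetdaw": → "legfnfet" → "slnmumla" ✓)

iyht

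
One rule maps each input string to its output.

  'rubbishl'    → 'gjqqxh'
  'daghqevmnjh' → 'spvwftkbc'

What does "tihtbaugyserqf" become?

ixwiqpjvnhtg

Looking at the pairs, the operation is to delete the last 2 characters, then shift every letter 11 places backward in the alphabet (wrapping around).
So "tihtbaugyserqf" becomes "ixwiqpjvnhtg".
(Check on "daghqevmnjh": → "daghqevmn" → "spvwftkbc" ✓)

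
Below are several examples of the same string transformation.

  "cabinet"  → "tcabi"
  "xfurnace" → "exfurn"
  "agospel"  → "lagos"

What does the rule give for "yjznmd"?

dyjz

In each case the input is transformed by: move the last character to the front, then delete the last 2 characters.
Applying both steps to "yjznmd": "dyjznm", then "dyjz".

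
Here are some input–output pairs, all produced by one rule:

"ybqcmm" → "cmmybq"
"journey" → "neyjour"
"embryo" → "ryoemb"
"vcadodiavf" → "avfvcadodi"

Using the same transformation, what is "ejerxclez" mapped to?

lezejerxc

The transformation: move the last 3 characters to the front (rotate right by 3).
On "ejerxclez" that produces "lezejerxc".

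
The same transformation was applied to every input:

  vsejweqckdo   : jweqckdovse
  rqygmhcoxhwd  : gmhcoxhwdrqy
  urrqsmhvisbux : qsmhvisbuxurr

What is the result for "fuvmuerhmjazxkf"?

muerhmjazxkffuv

The rule is to move the first 3 characters to the end (rotate left by 3).
Applying that to "fuvmuerhmjazxkf" gives "muerhmjazxkffuv".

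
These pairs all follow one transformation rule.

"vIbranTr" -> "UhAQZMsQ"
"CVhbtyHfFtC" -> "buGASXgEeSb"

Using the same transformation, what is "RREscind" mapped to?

qqdRBHMC

Looking at the pairs, the operation is to shift every letter 1 place backward in the alphabet (wrapping around), then flip the case of every letter.
So "RREscind" becomes "qqdRBHMC".
(Check on "CVhbtyHfFtC": → "BUgasxGeEsB" → "buGASXgEeSb" ✓)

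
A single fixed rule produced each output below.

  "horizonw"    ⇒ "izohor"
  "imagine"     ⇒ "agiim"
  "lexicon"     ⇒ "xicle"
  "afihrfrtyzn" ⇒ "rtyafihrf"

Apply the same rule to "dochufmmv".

The pattern: delete the last 2 characters, then move the last 3 characters to the front (rotate right by 3).
For "dochufmmv", step one produces "dochufm"; step two turns that into "ufmdoch".

ufmdoch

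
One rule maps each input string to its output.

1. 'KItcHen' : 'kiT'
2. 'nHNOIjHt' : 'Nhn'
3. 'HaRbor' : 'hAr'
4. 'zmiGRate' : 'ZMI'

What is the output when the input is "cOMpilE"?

Com

What's happening: flip the case of every letter, then keep only the first 3 characters.
Applying both steps to "cOMpilE": "ComPILe", then "Com".
(Check on "zmiGRate": → "ZMIgrATE" → "ZMI" ✓)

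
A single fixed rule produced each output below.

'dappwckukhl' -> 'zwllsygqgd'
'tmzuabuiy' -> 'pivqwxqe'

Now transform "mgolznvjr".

Looking at the pairs, the operation is to shift every letter 4 places backward in the alphabet (wrapping around), then delete the last character.
For "mgolznvjr" the result is "ickhvjrf".
(Check on "tmzuabuiy": → "pivqwxqeu" → "pivqwxqe" ✓)

ickhvjrf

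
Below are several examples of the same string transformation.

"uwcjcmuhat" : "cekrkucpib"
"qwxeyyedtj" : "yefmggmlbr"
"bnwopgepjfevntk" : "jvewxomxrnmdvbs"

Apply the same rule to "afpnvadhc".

inxvdilpk

Each output is the input with this applied: shift every letter 8 places forward in the alphabet (wrapping around).
For "afpnvadhc" the result is "inxvdilpk".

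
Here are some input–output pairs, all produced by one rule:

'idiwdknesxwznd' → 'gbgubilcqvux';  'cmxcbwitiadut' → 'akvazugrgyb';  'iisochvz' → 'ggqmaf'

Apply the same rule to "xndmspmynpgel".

vlbkqnkwlne

Each output is the input with this applied: shift every letter 2 places backward in the alphabet (wrapping around), then delete the last 2 characters.
For "xndmspmynpgel", step one produces "vlbkqnkwlnecj"; step two turns that into "vlbkqnkwlne".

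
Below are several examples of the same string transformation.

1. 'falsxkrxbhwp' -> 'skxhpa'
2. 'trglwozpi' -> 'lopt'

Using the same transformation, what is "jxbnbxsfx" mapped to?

The rule is to move the first 2 characters to the end (rotate left by 2), then keep every other character starting from the second (positions 2nd, 4th, 6th, ...).
Starting from "jxbnbxsfx": after the first operation, "bnbxsfxjx"; after the second, "nxfj".

nxfj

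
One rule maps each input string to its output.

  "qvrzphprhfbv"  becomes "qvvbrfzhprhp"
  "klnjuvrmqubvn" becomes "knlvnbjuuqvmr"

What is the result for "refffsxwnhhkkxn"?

rnexfkfkfhshxnw

The transformation: take characters alternately from the front and the back (1st, last, 2nd, 2nd-last, ...).
Applying that to "refffsxwnhhkkxn" gives "rnexfkfkfhshxnw".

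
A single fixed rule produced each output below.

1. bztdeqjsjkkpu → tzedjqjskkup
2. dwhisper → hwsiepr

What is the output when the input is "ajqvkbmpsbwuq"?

qjkvmbspwbqu

In each case the input is transformed by: delete the first character, then swap each adjacent pair of characters (1↔2, 3↔4, ...).
On "ajqvkbmpsbwuq": the first step gives "jqvkbmpsbwuq", and the second then gives "qjkvmbspwbqu".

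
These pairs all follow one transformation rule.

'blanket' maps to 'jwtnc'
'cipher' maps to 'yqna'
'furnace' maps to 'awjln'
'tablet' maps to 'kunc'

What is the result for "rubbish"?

kkrbq

Rule — delete the first 2 characters, then shift every letter 9 places forward in the alphabet (wrapping around).
Working it through for "rubbish": intermediate "bbish", final "kkrbq".
(Check on "blanket": → "anket" → "jwtnc" ✓)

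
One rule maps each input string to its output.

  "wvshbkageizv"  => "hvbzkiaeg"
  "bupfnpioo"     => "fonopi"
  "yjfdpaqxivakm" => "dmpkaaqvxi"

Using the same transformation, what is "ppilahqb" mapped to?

lbaqh

What's happening: delete the first 3 characters, then take characters alternately from the front and the back (1st, last, 2nd, 2nd-last, ...).
"ppilahqb" → "lbaqh".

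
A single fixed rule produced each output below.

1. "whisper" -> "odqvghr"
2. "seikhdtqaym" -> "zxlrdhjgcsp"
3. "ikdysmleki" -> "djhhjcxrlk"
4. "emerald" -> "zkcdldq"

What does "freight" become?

fgseqdh

Each output is the input with this applied: move the last 3 characters to the front (rotate right by 3), then shift every letter 1 place backward in the alphabet (wrapping around).
On "freight": the first step gives "ghtfrei", and the second then gives "fgseqdh".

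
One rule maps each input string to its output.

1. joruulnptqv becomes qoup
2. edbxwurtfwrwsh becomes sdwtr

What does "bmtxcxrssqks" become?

kmcs

Rule — move the last 3 characters to the front (rotate right by 3), then keep one character in every 3, starting at position 2 (positions 2nd, 5th, 8th, ...).
For "bmtxcxrssqks" the result is "kmcs".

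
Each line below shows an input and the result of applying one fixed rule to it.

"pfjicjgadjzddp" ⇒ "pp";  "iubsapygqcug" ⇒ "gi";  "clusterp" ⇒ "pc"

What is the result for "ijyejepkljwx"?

xi

The pattern: move the last character to the front, then keep only the first 2 characters.
Working it through for "ijyejepkljwx": intermediate "xijyejepkljw", final "xi".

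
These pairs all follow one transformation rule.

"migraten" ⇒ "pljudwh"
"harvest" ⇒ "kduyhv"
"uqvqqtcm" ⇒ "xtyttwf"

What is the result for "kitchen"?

The transformation: shift every letter 3 places forward in the alphabet (wrapping around), then delete the last character.
"kitchen" → "nlwfkhq" → "nlwfkh".

nlwfkh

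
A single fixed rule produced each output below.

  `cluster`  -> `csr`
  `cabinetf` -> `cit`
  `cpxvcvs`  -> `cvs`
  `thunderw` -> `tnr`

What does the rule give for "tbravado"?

tad

In each case the input is transformed by: keep one character in every 3, starting at position 1 (positions 1st, 4th, 7th, ...).
On "tbravado" that produces "tad".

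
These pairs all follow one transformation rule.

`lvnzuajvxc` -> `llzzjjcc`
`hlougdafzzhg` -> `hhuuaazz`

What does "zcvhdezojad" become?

The pattern: keep one character in every 3, starting at position 1 (positions 1st, 4th, 7th, ...), then double every character.
On "zcvhdezojad" that produces "zzhhzzaa".

zzhhzzaa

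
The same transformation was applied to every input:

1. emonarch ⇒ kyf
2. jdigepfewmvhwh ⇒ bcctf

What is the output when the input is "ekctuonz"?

isx

In each case the input is transformed by: shift every letter 2 places backward in the alphabet (wrapping around), then keep one character in every 3, starting at position 2 (positions 2nd, 5th, 8th, ...).
Working it through for "ekctuonz": intermediate "ciarsmlx", final "isx".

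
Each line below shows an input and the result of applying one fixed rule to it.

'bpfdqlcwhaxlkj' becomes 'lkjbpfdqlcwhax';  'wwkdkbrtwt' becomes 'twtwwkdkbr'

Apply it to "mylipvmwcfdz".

The pattern: move the last 3 characters to the front (rotate right by 3).
So "mylipvmwcfdz" becomes "fdzmylipvmwc".

fdzmylipvmwc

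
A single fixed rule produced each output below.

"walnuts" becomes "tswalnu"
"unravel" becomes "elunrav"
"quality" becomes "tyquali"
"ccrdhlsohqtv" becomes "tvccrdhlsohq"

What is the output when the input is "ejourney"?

eyejourn

Each output is the input with this applied: move the last 2 characters to the front (rotate right by 2).
"ejourney" → "eyejourn".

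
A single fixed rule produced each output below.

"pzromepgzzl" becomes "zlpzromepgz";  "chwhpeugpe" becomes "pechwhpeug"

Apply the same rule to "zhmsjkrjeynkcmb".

Looking at the pairs, the operation is to move the last 2 characters to the front (rotate right by 2).
For "zhmsjkrjeynkcmb" the result is "mbzhmsjkrjeynkc".

mbzhmsjkrjeynkc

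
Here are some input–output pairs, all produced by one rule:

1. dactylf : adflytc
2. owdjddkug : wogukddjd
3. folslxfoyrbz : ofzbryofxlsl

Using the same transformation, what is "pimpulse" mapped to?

ipeslupm

The pattern: reverse the string, then move the last 2 characters to the front (rotate right by 2).
For "pimpulse", step one produces "eslupmip"; step two turns that into "ipeslupm".
(Check on "dactylf": → "flytcad" → "adflytc" ✓)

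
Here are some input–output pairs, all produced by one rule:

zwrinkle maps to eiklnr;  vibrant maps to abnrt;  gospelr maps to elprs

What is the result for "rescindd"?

cddins

In each case the input is transformed by: delete the first 2 characters, then sort the characters into alphabetical order.
Applying both steps to "rescindd": "scindd", then "cddins".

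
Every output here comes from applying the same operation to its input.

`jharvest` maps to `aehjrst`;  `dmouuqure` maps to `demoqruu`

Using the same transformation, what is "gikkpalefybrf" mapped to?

abeffgikklpr

What's happening: sort the characters into alphabetical order, then delete the last character.
On "gikkpalefybrf": the first step gives "abeffgikklpry", and the second then gives "abeffgikklpr".
(Check on "dmouuqure": → "demoqruuu" → "demoqruu" ✓)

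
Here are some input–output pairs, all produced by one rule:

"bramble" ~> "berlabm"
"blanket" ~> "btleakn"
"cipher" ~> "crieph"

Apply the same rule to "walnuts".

Looking at the pairs, the operation is to take characters alternately from the front and the back (1st, last, 2nd, 2nd-last, ...).
On "walnuts" that produces "wsatlun".

wsatlun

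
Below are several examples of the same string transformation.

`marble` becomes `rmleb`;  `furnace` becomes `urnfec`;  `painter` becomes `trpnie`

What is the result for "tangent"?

ttnnge

Each output is the input with this applied: sort the characters into reverse alphabetical order, then delete the last character.
Applying both steps to "tangent": "ttnngea", then "ttnnge".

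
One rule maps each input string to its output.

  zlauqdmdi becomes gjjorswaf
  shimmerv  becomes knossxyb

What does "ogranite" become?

Each output is the input with this applied: sort the characters into alphabetical order, then shift every letter 6 places forward in the alphabet (wrapping around).
For "ogranite", step one produces "aeginort"; step two turns that into "gkmotuxz".

gkmotuxz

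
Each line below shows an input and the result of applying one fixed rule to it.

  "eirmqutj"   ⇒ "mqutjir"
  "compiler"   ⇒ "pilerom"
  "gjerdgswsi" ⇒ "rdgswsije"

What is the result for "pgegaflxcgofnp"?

Each output is the input with this applied: delete the first character, then move the first 2 characters to the end (rotate left by 2).
Working it through for "pgegaflxcgofnp": intermediate "gegaflxcgofnp", final "gaflxcgofnpge".

gaflxcgofnpge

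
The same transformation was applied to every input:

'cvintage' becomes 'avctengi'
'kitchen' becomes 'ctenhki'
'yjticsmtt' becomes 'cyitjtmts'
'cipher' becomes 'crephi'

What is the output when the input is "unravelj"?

Each output is the input with this applied: sort the characters into alphabetical order, then take characters alternately from the front and the back (1st, last, 2nd, 2nd-last, ...).
Applying both steps to "unravelj": "aejlnruv", then "aveujrln".
(Check on "cvintage": → "acegintv" → "avctengi" ✓)

aveujrln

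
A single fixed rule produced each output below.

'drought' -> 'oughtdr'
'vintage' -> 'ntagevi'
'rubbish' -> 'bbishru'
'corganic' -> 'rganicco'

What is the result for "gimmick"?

mmickgi

Rule — move the first 2 characters to the end (rotate left by 2).
Applying that to "gimmick" gives "mmickgi".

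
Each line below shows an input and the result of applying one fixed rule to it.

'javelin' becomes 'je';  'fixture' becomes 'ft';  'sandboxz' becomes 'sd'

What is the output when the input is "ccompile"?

Each output is the input with this applied: move the last 2 characters to the front (rotate right by 2), then keep one character in every 3, starting at position 3 (positions 3rd, 6th, 9th, ...).
Starting from "ccompile": after the first operation, "leccompi"; after the second, "cm".

cm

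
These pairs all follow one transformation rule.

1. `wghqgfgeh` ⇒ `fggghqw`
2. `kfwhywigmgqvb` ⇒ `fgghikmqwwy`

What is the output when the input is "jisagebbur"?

abbegijs

The rule is to delete the last 2 characters, then sort the characters into alphabetical order.
For "jisagebbur", step one produces "jisagebb"; step two turns that into "abbegijs".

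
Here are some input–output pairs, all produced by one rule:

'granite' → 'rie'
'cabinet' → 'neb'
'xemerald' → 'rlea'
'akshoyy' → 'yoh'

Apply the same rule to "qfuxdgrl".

uqgd

The rule is to sort the characters into reverse alphabetical order, then keep every other character starting from the second (positions 2nd, 4th, 6th, ...).
On "qfuxdgrl": the first step gives "xurqlgfd", and the second then gives "uqgd".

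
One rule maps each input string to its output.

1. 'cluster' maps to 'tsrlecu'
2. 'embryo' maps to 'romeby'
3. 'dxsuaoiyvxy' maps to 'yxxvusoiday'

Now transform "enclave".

nleecav

Looking at the pairs, the operation is to sort the characters into reverse alphabetical order, then move the first character to the end.
For "enclave", step one produces "vnleeca"; step two turns that into "nleecav".
(Check on "cluster": → "utsrlec" → "tsrlecu" ✓)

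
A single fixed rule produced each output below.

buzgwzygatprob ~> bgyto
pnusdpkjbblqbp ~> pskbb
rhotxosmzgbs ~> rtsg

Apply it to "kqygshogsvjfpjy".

kgovp

In each case the input is transformed by: keep one character in every 3, starting at position 1 (positions 1st, 4th, 7th, ...).
"kqygshogsvjfpjy" → "kgovp".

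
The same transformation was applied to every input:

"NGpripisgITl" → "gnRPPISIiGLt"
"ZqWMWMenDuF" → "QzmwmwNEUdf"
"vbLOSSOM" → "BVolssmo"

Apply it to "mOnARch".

What's happening: swap each adjacent pair of characters (1↔2, 3↔4, ...), then flip the case of every letter.
On "mOnARch": the first step gives "OmAncRh", and the second then gives "oMaNCrH".

oMaNCrH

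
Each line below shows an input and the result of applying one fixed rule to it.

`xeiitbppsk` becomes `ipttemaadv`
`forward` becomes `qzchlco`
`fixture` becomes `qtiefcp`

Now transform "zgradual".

Looking at the pairs, the operation is to shift every letter 11 places forward in the alphabet (wrapping around).
On "zgradual" that produces "krcloflw".

krcloflw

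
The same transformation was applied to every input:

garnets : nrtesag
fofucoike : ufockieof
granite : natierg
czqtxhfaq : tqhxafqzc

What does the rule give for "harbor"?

brroah

The rule is to swap each adjacent pair of characters (1↔2, 3↔4, ...), then move the first 2 characters to the end (rotate left by 2).
"harbor" → "ahbrro" → "brroah".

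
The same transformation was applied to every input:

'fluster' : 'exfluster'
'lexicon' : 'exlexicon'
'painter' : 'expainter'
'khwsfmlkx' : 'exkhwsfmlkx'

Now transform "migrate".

The rule is to prepend "ex".
So "migrate" becomes "exmigrate".

exmigrate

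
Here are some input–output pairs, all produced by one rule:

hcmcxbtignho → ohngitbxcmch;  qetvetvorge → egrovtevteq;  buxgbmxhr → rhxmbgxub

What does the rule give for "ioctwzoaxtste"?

The pattern: reverse the string.
Applying that to "ioctwzoaxtste" gives "etstxaozwtcoi".

etstxaozwtcoi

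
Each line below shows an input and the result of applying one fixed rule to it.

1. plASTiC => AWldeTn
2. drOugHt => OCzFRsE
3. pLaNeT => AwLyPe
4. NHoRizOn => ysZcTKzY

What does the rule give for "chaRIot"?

NSLctZE

In each case the input is transformed by: shift every letter 11 places forward in the alphabet (wrapping around), then flip the case of every letter.
On "chaRIot": the first step gives "nslCTze", and the second then gives "NSLctZE".
(Check on "NHoRizOn": → "YSzCtkZy" → "ysZcTKzY" ✓)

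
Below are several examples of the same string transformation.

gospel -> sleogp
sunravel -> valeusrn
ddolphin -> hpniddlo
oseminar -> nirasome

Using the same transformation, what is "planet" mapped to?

The pattern: swap each adjacent pair of characters (1↔2, 3↔4, ...), then swap the front and back halves of the string.
Starting from "planet": after the first operation, "lpnate"; after the second, "atelpn".
(Check on "sunravel": → "usrnvale" → "valeusrn" ✓)

atelpn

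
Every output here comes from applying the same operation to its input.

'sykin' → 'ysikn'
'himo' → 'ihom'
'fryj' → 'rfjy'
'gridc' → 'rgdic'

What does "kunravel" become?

Rule — swap each adjacent pair of characters (1↔2, 3↔4, ...).
Applying that to "kunravel" gives "ukrnvale".

ukrnvale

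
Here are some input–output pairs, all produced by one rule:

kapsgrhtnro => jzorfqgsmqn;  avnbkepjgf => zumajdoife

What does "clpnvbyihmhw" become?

bkomuaxhglgv

In each case the input is transformed by: shift every letter 1 place backward in the alphabet (wrapping around).
"clpnvbyihmhw" → "bkomuaxhglgv".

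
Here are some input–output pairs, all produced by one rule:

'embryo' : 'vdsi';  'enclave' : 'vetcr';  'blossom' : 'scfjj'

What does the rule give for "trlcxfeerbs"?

kictowvvi

Looking at the pairs, the operation is to shift every letter 9 places backward in the alphabet (wrapping around), then delete the last 2 characters.
For "trlcxfeerbs", step one produces "kictowvvisj"; step two turns that into "kictowvvi".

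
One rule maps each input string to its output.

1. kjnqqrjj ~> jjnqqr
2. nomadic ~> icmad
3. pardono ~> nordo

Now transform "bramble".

leamb

The transformation: delete the first 2 characters, then move the last 2 characters to the front (rotate right by 2).
On "bramble" that produces "leamb".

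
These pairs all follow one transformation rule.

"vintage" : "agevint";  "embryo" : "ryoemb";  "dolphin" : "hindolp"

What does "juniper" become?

perjuni

Each output is the input with this applied: move the last 3 characters to the front (rotate right by 3).
On "juniper" that produces "perjuni".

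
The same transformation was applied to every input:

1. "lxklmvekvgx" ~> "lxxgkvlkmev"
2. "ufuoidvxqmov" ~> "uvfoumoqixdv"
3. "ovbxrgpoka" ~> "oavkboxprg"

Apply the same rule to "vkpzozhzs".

vskzphzzo

The pattern: take characters alternately from the front and the back (1st, last, 2nd, 2nd-last, ...).
So "vkpzozhzs" becomes "vskzphzzo".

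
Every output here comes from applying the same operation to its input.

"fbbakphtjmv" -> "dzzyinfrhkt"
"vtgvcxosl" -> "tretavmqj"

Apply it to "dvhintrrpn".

btfglrppnl

Each output is the input with this applied: shift every letter 2 places backward in the alphabet (wrapping around).
So "dvhintrrpn" becomes "btfglrppnl".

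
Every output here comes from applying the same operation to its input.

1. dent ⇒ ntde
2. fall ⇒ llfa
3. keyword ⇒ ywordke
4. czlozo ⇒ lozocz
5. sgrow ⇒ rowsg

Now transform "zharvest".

Looking at the pairs, the operation is to move the first 2 characters to the end (rotate left by 2).
"zharvest" → "arvestzh".

arvestzh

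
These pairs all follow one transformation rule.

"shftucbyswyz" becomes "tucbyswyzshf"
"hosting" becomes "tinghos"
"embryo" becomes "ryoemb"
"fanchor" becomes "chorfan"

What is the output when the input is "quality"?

lityqua

Each output is the input with this applied: move the first 3 characters to the end (rotate left by 3).
"quality" → "lityqua".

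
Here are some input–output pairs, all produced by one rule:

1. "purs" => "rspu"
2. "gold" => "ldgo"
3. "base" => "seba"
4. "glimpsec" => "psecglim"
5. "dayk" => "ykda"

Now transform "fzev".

evfz

What's happening: swap the front and back halves of the string.
On "fzev" that produces "evfz".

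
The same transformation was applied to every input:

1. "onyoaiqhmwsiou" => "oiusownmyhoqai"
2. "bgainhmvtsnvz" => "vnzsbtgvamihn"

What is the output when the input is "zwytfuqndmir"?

Each output is the input with this applied: move the last 2 characters to the front (rotate right by 2), then take characters alternately from the front and the back (1st, last, 2nd, 2nd-last, ...).
Doing the same to "zwytfuqndmir": "imrdznwqyutf".

imrdznwqyutf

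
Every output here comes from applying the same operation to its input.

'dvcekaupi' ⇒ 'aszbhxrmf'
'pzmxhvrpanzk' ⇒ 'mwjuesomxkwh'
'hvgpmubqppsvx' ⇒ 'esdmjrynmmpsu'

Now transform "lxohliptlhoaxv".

Looking at the pairs, the operation is to shift every letter 3 places backward in the alphabet (wrapping around).
"lxohliptlhoaxv" → "iuleifmqielxus".

iuleifmqielxus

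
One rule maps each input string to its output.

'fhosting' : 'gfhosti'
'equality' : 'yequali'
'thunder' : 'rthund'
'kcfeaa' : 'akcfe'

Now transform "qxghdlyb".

The transformation: move the last 2 characters to the front (rotate right by 2), then delete the first character.
On "qxghdlyb": the first step gives "ybqxghdl", and the second then gives "bqxghdl".

bqxghdl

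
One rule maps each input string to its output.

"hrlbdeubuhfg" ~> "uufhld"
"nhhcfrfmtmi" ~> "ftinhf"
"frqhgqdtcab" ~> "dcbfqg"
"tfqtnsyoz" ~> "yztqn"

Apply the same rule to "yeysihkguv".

kuyyi

Each output is the input with this applied: keep every other character starting from the first (positions 1st, 3rd, 5th, ...), then move the first 3 characters to the end (rotate left by 3).
For "yeysihkguv", step one produces "yyiku"; step two turns that into "kuyyi".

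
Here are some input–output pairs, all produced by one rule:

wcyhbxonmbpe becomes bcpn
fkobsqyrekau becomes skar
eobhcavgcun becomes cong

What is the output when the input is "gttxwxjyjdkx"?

What's happening: keep one character in every 3, starting at position 2 (positions 2nd, 5th, 8th, ...), then swap each adjacent pair of characters (1↔2, 3↔4, ...).
Working it through for "gttxwxjyjdkx": intermediate "twyk", final "wtky".

wtky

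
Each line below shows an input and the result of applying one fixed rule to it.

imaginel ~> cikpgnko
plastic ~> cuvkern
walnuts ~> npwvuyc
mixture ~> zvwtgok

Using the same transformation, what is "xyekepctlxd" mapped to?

gmgrevnzfza

The pattern: move the first 2 characters to the end (rotate left by 2), then shift every letter 2 places forward in the alphabet (wrapping around).
Applying both steps to "xyekepctlxd": "ekepctlxdxy", then "gmgrevnzfza".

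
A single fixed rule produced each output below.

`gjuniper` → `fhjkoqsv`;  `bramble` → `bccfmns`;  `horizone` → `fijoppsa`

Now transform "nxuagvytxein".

Rule — sort the characters into alphabetical order, then shift every letter 1 place forward in the alphabet (wrapping around).
"nxuagvytxein" → "aeginntuvxxy" → "bfhjoouvwyyz".

bfhjoouvwyyz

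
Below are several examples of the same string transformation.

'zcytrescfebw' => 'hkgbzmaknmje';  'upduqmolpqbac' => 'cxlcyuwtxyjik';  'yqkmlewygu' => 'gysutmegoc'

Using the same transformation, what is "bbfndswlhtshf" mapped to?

jjnvlaetpbapn

The pattern: shift every letter 8 places forward in the alphabet (wrapping around).
So "bbfndswlhtshf" becomes "jjnvlaetpbapn".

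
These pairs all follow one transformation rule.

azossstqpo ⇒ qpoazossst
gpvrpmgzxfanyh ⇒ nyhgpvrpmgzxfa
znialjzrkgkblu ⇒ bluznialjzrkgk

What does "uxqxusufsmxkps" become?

kpsuxqxusufsmx

The rule is to move the last 3 characters to the front (rotate right by 3).
Doing the same to "uxqxusufsmxkps": "kpsuxqxusufsmx".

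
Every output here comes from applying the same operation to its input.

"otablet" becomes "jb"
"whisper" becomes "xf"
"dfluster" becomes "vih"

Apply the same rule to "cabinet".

qd

The pattern: keep one character in every 3, starting at position 2 (positions 2nd, 5th, 8th, ...), then shift every letter 10 places backward in the alphabet (wrapping around).
Applying that to "cabinet" gives "qd".
(Check on "otablet": → "tl" → "jb" ✓)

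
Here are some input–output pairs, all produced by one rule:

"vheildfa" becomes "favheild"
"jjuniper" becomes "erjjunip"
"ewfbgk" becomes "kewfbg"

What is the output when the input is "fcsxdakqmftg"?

Each output is the input with this applied: swap the front and back halves of the string, then move the first 2 characters to the end (rotate left by 2).
On "fcsxdakqmftg": the first step gives "kqmftgfcsxda", and the second then gives "mftgfcsxdakq".
(Check on "jjuniper": → "iperjjun" → "erjjunip" ✓)

mftgfcsxdakq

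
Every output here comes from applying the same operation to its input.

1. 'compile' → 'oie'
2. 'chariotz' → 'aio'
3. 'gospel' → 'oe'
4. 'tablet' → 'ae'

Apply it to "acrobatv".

What's happening: keep only the vowels.
On "acrobatv" that produces "aoa".

aoa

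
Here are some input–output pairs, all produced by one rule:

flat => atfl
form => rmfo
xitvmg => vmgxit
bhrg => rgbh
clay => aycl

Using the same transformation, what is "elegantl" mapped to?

antleleg

The pattern: swap the front and back halves of the string.
Applying that to "elegantl" gives "antleleg".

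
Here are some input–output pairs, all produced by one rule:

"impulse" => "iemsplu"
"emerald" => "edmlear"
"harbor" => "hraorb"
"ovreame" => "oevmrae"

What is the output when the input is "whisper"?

Rule — take characters alternately from the front and the back (1st, last, 2nd, 2nd-last, ...).
On "whisper" that produces "wrheips".

wrheips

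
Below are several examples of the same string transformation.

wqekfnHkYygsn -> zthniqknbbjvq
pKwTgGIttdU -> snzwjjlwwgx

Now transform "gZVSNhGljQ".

Rule — shift every letter 3 places forward in the alphabet (wrapping around), then convert every letter to lowercase.
Applying both steps to "gZVSNhGljQ": "jCYVQkJomT", then "jcyvqkjomt".

jcyvqkjomt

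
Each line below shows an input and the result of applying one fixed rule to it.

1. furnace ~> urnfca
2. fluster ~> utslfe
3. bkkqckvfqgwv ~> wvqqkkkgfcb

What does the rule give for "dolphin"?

polihd

The transformation: delete the last character, then sort the characters into reverse alphabetical order.
Starting from "dolphin": after the first operation, "dolphi"; after the second, "polihd".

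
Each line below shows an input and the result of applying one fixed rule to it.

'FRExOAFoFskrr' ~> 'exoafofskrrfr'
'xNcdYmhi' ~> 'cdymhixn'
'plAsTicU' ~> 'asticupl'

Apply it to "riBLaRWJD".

The pattern: move the first 2 characters to the end (rotate left by 2), then convert every letter to lowercase.
Working it through for "riBLaRWJD": intermediate "BLaRWJDri", final "blarwjdri".

blarwjdri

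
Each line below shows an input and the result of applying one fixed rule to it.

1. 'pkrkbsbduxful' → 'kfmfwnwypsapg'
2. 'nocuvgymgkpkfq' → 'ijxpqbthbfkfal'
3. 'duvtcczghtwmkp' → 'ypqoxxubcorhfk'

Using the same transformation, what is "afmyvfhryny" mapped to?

The transformation: shift every letter 5 places backward in the alphabet (wrapping around).
Doing the same to "afmyvfhryny": "vahtqacmtit".

vahtqacmtit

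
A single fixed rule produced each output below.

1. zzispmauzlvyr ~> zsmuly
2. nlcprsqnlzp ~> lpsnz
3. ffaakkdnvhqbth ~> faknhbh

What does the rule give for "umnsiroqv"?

In each case the input is transformed by: keep every other character starting from the second (positions 2nd, 4th, 6th, ...).
Doing the same to "umnsiroqv": "msrq".

msrq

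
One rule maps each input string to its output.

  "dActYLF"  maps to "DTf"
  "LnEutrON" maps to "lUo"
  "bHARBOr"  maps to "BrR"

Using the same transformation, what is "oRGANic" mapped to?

OaC

The rule is to keep one character in every 3, starting at position 1 (positions 1st, 4th, 7th, ...), then flip the case of every letter.
So "oRGANic" becomes "OaC".
(Check on "dActYLF": → "dtF" → "DTf" ✓)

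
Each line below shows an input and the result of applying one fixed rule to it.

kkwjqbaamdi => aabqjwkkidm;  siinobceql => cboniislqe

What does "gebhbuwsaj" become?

In each case the input is transformed by: reverse the string, then move the first 3 characters to the end (rotate left by 3).
Applying both steps to "gebhbuwsaj": "jaswubhbeg", then "wubhbegjas".

wubhbegjas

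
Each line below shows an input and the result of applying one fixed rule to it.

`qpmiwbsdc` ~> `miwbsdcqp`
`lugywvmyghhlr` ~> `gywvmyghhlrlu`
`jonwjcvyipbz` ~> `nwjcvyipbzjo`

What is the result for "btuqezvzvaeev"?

Looking at the pairs, the operation is to move the first 2 characters to the end (rotate left by 2).
On "btuqezvzvaeev" that produces "uqezvzvaeevbt".

uqezvzvaeevbt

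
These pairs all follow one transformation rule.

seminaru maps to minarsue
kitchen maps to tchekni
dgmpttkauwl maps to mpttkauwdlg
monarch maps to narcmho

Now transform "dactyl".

Looking at the pairs, the operation is to swap the first and last characters, then move the first 2 characters to the end (rotate left by 2).
Applying both steps to "dactyl": "lactyd", then "ctydla".

ctydla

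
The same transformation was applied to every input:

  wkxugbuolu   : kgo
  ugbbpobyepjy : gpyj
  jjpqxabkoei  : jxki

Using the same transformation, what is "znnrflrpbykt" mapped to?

Rule — keep one character in every 3, starting at position 2 (positions 2nd, 5th, 8th, ...).
So "znnrflrpbykt" becomes "nfpk".

nfpk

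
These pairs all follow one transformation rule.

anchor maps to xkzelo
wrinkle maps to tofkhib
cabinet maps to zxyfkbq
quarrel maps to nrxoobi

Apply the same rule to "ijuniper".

In each case the input is transformed by: shift every letter 3 places backward in the alphabet (wrapping around).
"ijuniper" → "fgrkfmbo".

fgrkfmbo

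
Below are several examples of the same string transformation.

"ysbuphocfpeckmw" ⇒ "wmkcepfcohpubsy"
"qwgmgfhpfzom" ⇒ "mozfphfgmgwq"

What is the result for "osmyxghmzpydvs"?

svdypzmhgxymso

Each output is the input with this applied: reverse the string.
Doing the same to "osmyxghmzpydvs": "svdypzmhgxymso".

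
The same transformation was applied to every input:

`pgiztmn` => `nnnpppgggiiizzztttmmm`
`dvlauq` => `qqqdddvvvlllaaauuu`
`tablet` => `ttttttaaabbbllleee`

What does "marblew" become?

wwwmmmaaarrrbbbllleee

The transformation: repeat every character 3 times, then move the last 3 characters to the front (rotate right by 3).
Applying both steps to "marblew": "mmmaaarrrbbbllleeewww", then "wwwmmmaaarrrbbbllleee".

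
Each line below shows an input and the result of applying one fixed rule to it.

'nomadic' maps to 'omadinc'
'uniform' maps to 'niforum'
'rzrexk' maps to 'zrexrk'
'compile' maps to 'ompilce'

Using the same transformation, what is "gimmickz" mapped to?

immickgz

The rule is to swap the first and last characters, then move the first character to the end.
Working it through for "gimmickz": intermediate "zimmickg", final "immickgz".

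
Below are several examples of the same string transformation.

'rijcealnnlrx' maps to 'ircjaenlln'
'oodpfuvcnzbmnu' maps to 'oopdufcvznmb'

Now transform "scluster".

csults

The rule is to swap each adjacent pair of characters (1↔2, 3↔4, ...), then delete the last 2 characters.
Applying both steps to "scluster": "csultsre", then "csults".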